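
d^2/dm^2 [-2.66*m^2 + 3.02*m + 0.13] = -5.32000000000000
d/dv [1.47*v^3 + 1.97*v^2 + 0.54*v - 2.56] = 4.41*v^2 + 3.94*v + 0.54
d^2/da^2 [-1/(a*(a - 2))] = 2*(-3*a^2 + 6*a - 4)/(a^3*(a^3 - 6*a^2 + 12*a - 8))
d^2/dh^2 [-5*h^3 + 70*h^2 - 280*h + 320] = 140 - 30*h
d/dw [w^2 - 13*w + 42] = 2*w - 13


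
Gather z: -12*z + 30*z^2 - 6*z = 30*z^2 - 18*z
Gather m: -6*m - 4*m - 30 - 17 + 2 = -10*m - 45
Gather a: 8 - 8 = 0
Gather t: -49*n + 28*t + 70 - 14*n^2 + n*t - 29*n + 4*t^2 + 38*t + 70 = -14*n^2 - 78*n + 4*t^2 + t*(n + 66) + 140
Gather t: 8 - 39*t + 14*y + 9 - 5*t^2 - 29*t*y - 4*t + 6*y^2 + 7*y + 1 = -5*t^2 + t*(-29*y - 43) + 6*y^2 + 21*y + 18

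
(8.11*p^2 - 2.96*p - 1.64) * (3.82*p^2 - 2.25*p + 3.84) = 30.9802*p^4 - 29.5547*p^3 + 31.5376*p^2 - 7.6764*p - 6.2976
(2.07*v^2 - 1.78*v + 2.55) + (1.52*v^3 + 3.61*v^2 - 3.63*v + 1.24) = 1.52*v^3 + 5.68*v^2 - 5.41*v + 3.79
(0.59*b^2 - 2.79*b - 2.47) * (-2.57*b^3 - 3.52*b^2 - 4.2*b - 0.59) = -1.5163*b^5 + 5.0935*b^4 + 13.6907*b^3 + 20.0643*b^2 + 12.0201*b + 1.4573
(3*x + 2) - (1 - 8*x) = 11*x + 1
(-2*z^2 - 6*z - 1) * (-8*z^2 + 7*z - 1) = 16*z^4 + 34*z^3 - 32*z^2 - z + 1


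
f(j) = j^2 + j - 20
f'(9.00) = 19.00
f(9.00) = 70.00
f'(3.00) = 7.00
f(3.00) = -8.00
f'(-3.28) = -5.56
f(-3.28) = -12.52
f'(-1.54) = -2.08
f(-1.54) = -19.17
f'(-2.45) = -3.90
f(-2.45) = -16.45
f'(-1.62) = -2.24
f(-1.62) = -19.00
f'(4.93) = 10.86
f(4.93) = 9.23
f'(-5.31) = -9.62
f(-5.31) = 2.89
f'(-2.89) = -4.78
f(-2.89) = -14.54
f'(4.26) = 9.52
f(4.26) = 2.41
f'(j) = 2*j + 1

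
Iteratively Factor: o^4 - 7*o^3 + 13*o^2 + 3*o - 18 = (o - 3)*(o^3 - 4*o^2 + o + 6) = (o - 3)*(o + 1)*(o^2 - 5*o + 6) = (o - 3)*(o - 2)*(o + 1)*(o - 3)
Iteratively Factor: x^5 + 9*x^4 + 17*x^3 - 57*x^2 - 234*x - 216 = (x + 3)*(x^4 + 6*x^3 - x^2 - 54*x - 72) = (x + 2)*(x + 3)*(x^3 + 4*x^2 - 9*x - 36) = (x + 2)*(x + 3)*(x + 4)*(x^2 - 9) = (x + 2)*(x + 3)^2*(x + 4)*(x - 3)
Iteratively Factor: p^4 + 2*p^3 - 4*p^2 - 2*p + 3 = (p + 1)*(p^3 + p^2 - 5*p + 3) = (p - 1)*(p + 1)*(p^2 + 2*p - 3) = (p - 1)*(p + 1)*(p + 3)*(p - 1)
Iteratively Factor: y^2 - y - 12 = (y + 3)*(y - 4)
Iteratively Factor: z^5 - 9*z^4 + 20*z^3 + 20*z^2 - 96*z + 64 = (z + 2)*(z^4 - 11*z^3 + 42*z^2 - 64*z + 32) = (z - 4)*(z + 2)*(z^3 - 7*z^2 + 14*z - 8) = (z - 4)*(z - 2)*(z + 2)*(z^2 - 5*z + 4) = (z - 4)*(z - 2)*(z - 1)*(z + 2)*(z - 4)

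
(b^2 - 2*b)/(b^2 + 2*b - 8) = b/(b + 4)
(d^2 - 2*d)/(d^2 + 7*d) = (d - 2)/(d + 7)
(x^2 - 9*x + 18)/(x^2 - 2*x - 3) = (x - 6)/(x + 1)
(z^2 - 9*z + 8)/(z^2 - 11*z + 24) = (z - 1)/(z - 3)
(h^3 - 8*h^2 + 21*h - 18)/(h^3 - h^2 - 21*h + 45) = (h - 2)/(h + 5)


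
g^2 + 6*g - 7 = (g - 1)*(g + 7)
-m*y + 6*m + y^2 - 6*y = (-m + y)*(y - 6)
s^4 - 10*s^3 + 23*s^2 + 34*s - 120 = (s - 5)*(s - 4)*(s - 3)*(s + 2)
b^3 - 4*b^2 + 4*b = b*(b - 2)^2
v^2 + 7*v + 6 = (v + 1)*(v + 6)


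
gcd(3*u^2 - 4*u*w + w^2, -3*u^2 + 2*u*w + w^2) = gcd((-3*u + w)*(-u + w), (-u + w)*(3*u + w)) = u - w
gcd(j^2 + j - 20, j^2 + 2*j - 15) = j + 5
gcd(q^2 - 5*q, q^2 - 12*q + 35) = q - 5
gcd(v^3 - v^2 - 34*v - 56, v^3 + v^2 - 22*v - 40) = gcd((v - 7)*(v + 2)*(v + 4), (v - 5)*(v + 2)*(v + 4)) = v^2 + 6*v + 8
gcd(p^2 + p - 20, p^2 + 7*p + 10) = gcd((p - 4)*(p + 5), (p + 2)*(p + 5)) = p + 5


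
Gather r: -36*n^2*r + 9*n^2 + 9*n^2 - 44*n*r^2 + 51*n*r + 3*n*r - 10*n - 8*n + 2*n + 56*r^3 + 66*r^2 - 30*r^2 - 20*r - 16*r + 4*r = 18*n^2 - 16*n + 56*r^3 + r^2*(36 - 44*n) + r*(-36*n^2 + 54*n - 32)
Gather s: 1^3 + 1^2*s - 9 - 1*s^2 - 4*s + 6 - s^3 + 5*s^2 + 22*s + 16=-s^3 + 4*s^2 + 19*s + 14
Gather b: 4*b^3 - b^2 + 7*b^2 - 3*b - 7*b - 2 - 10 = 4*b^3 + 6*b^2 - 10*b - 12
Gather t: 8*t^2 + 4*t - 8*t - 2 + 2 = 8*t^2 - 4*t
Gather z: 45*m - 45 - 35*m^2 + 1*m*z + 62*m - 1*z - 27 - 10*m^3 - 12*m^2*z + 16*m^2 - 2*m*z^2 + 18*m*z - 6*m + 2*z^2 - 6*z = -10*m^3 - 19*m^2 + 101*m + z^2*(2 - 2*m) + z*(-12*m^2 + 19*m - 7) - 72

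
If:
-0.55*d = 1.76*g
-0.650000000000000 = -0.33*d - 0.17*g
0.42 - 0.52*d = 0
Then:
No Solution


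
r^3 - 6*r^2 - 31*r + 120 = (r - 8)*(r - 3)*(r + 5)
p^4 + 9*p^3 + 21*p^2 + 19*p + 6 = (p + 1)^3*(p + 6)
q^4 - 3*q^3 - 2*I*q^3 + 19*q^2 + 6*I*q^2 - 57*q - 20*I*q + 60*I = (q - 3)*(q - 5*I)*(q - I)*(q + 4*I)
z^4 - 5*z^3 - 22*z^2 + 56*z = z*(z - 7)*(z - 2)*(z + 4)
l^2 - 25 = (l - 5)*(l + 5)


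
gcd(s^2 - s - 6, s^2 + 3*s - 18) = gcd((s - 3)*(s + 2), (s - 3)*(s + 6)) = s - 3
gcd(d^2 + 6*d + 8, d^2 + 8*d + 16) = d + 4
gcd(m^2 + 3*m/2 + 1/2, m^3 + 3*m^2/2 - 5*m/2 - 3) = m + 1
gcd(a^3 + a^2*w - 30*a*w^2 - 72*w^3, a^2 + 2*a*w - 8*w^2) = a + 4*w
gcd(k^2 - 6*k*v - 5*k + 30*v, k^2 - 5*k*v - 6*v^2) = -k + 6*v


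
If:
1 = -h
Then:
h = -1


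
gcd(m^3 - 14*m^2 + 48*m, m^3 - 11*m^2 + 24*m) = m^2 - 8*m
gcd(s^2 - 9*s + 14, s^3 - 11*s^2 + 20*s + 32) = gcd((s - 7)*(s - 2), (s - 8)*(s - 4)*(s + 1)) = 1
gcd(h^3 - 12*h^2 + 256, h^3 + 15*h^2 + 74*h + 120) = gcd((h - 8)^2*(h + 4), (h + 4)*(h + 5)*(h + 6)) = h + 4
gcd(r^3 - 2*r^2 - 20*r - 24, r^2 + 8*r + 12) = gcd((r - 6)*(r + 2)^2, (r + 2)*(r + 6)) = r + 2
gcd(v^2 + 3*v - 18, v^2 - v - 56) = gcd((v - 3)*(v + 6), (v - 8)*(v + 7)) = 1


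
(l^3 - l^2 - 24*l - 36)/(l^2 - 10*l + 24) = (l^2 + 5*l + 6)/(l - 4)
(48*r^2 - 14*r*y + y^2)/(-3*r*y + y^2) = (-48*r^2 + 14*r*y - y^2)/(y*(3*r - y))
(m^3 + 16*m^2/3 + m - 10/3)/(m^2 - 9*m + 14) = (m^3 + 16*m^2/3 + m - 10/3)/(m^2 - 9*m + 14)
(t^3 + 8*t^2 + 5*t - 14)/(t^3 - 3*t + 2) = (t + 7)/(t - 1)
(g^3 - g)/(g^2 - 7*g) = (g^2 - 1)/(g - 7)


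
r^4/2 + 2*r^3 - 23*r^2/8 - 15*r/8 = r*(r/2 + 1/4)*(r - 3/2)*(r + 5)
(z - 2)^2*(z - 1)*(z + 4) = z^4 - z^3 - 12*z^2 + 28*z - 16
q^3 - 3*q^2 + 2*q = q*(q - 2)*(q - 1)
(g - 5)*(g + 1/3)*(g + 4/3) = g^3 - 10*g^2/3 - 71*g/9 - 20/9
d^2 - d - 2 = (d - 2)*(d + 1)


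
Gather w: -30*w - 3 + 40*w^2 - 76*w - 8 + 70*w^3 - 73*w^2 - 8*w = 70*w^3 - 33*w^2 - 114*w - 11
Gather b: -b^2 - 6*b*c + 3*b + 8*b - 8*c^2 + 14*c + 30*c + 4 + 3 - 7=-b^2 + b*(11 - 6*c) - 8*c^2 + 44*c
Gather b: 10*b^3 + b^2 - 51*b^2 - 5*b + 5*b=10*b^3 - 50*b^2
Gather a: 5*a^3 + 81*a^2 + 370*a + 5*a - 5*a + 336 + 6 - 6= 5*a^3 + 81*a^2 + 370*a + 336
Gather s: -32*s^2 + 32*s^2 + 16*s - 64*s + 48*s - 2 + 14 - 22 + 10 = 0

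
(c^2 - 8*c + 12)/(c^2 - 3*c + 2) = (c - 6)/(c - 1)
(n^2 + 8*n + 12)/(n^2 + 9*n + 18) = (n + 2)/(n + 3)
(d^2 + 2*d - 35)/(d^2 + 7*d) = (d - 5)/d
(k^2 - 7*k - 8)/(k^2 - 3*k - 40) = (k + 1)/(k + 5)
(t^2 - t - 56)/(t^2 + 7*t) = (t - 8)/t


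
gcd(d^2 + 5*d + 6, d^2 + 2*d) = d + 2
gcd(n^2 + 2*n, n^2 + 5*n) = n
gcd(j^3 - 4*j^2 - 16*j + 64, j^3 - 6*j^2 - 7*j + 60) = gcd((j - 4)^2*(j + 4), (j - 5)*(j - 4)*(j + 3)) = j - 4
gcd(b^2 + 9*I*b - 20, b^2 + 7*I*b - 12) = b + 4*I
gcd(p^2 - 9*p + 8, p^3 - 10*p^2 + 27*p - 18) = p - 1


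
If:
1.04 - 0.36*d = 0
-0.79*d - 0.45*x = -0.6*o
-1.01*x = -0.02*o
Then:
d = 2.89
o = 3.86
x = 0.08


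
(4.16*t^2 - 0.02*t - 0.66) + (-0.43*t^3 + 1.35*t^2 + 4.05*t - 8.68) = -0.43*t^3 + 5.51*t^2 + 4.03*t - 9.34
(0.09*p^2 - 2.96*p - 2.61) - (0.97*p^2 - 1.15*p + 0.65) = -0.88*p^2 - 1.81*p - 3.26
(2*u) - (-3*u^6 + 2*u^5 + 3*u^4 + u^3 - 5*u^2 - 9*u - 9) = 3*u^6 - 2*u^5 - 3*u^4 - u^3 + 5*u^2 + 11*u + 9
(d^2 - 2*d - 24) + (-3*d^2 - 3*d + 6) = -2*d^2 - 5*d - 18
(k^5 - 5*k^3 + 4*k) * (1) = k^5 - 5*k^3 + 4*k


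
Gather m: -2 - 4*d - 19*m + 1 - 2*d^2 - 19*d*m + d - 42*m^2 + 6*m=-2*d^2 - 3*d - 42*m^2 + m*(-19*d - 13) - 1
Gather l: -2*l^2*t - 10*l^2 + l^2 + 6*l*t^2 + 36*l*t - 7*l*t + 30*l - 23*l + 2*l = l^2*(-2*t - 9) + l*(6*t^2 + 29*t + 9)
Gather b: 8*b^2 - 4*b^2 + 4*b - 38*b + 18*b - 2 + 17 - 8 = 4*b^2 - 16*b + 7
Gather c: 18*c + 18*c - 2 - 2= 36*c - 4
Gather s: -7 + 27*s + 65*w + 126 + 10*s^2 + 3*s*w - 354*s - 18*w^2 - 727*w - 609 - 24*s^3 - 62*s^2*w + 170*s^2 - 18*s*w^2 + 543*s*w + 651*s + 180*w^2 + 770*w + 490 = -24*s^3 + s^2*(180 - 62*w) + s*(-18*w^2 + 546*w + 324) + 162*w^2 + 108*w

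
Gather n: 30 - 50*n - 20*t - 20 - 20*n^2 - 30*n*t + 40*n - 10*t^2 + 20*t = -20*n^2 + n*(-30*t - 10) - 10*t^2 + 10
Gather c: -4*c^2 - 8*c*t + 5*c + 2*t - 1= -4*c^2 + c*(5 - 8*t) + 2*t - 1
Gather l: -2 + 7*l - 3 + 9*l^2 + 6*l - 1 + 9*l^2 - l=18*l^2 + 12*l - 6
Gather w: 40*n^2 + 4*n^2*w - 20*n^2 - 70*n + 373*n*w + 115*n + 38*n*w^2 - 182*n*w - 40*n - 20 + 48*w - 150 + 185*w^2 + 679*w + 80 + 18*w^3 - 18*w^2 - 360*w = 20*n^2 + 5*n + 18*w^3 + w^2*(38*n + 167) + w*(4*n^2 + 191*n + 367) - 90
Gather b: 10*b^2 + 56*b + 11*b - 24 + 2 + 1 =10*b^2 + 67*b - 21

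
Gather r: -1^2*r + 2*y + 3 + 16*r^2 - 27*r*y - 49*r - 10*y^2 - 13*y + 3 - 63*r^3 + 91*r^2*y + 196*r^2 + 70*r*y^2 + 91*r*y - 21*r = -63*r^3 + r^2*(91*y + 212) + r*(70*y^2 + 64*y - 71) - 10*y^2 - 11*y + 6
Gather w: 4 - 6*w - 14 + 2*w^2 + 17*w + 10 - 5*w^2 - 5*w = -3*w^2 + 6*w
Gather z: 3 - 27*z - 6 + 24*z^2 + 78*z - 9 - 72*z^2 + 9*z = -48*z^2 + 60*z - 12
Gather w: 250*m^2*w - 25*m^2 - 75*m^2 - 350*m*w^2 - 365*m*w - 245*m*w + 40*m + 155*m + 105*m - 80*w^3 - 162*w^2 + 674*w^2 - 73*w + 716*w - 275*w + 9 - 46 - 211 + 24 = -100*m^2 + 300*m - 80*w^3 + w^2*(512 - 350*m) + w*(250*m^2 - 610*m + 368) - 224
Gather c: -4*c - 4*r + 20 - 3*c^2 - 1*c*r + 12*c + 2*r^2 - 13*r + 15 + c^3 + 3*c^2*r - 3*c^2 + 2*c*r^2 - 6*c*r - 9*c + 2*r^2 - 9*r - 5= c^3 + c^2*(3*r - 6) + c*(2*r^2 - 7*r - 1) + 4*r^2 - 26*r + 30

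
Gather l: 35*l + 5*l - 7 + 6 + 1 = 40*l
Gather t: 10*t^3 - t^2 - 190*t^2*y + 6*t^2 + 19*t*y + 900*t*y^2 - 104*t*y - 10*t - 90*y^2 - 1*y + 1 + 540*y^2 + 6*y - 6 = 10*t^3 + t^2*(5 - 190*y) + t*(900*y^2 - 85*y - 10) + 450*y^2 + 5*y - 5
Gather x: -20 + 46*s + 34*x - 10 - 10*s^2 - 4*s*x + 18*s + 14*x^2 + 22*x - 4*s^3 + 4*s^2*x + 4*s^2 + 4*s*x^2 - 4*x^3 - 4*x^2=-4*s^3 - 6*s^2 + 64*s - 4*x^3 + x^2*(4*s + 10) + x*(4*s^2 - 4*s + 56) - 30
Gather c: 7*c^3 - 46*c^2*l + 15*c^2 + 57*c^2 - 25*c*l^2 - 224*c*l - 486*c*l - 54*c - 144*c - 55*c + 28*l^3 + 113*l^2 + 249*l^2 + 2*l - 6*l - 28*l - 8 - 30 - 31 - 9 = 7*c^3 + c^2*(72 - 46*l) + c*(-25*l^2 - 710*l - 253) + 28*l^3 + 362*l^2 - 32*l - 78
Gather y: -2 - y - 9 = -y - 11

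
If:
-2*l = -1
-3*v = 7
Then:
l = 1/2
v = -7/3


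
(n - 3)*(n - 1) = n^2 - 4*n + 3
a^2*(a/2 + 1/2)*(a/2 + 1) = a^4/4 + 3*a^3/4 + a^2/2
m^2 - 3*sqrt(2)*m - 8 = (m - 4*sqrt(2))*(m + sqrt(2))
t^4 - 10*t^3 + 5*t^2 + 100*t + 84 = (t - 7)*(t - 6)*(t + 1)*(t + 2)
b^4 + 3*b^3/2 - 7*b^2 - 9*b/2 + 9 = (b - 2)*(b - 1)*(b + 3/2)*(b + 3)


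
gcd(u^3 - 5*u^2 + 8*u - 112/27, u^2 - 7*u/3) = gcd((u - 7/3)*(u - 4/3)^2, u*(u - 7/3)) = u - 7/3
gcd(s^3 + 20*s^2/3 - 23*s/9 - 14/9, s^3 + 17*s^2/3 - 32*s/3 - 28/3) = s + 7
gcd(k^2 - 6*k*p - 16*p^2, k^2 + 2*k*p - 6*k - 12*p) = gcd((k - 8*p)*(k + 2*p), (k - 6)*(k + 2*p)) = k + 2*p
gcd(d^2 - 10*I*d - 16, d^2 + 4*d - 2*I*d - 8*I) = d - 2*I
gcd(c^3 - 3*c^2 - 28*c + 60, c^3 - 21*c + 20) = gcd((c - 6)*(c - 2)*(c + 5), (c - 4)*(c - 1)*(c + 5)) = c + 5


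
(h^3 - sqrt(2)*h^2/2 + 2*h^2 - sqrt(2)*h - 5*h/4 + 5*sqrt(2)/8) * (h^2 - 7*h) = h^5 - 5*h^4 - sqrt(2)*h^4/2 - 61*h^3/4 + 5*sqrt(2)*h^3/2 + 35*h^2/4 + 61*sqrt(2)*h^2/8 - 35*sqrt(2)*h/8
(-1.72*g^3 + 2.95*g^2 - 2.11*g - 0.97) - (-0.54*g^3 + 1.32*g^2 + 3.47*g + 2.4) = -1.18*g^3 + 1.63*g^2 - 5.58*g - 3.37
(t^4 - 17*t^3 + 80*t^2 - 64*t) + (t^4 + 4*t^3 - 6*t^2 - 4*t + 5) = 2*t^4 - 13*t^3 + 74*t^2 - 68*t + 5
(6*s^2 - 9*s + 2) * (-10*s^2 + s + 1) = -60*s^4 + 96*s^3 - 23*s^2 - 7*s + 2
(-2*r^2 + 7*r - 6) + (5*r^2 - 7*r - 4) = 3*r^2 - 10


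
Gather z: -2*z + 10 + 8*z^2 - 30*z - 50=8*z^2 - 32*z - 40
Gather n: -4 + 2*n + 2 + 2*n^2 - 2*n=2*n^2 - 2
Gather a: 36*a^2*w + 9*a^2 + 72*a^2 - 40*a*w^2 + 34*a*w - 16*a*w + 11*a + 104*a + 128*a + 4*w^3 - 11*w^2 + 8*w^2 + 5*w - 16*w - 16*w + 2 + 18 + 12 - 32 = a^2*(36*w + 81) + a*(-40*w^2 + 18*w + 243) + 4*w^3 - 3*w^2 - 27*w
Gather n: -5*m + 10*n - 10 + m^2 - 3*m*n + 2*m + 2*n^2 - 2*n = m^2 - 3*m + 2*n^2 + n*(8 - 3*m) - 10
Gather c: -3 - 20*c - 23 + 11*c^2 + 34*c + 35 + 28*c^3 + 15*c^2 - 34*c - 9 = 28*c^3 + 26*c^2 - 20*c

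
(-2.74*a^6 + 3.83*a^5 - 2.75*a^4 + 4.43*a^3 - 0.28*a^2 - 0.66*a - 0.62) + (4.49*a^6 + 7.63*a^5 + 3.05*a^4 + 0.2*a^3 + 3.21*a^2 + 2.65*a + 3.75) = 1.75*a^6 + 11.46*a^5 + 0.3*a^4 + 4.63*a^3 + 2.93*a^2 + 1.99*a + 3.13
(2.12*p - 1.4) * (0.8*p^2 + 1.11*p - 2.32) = 1.696*p^3 + 1.2332*p^2 - 6.4724*p + 3.248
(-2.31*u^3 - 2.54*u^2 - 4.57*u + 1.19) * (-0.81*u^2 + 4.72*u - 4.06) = 1.8711*u^5 - 8.8458*u^4 + 1.0915*u^3 - 12.2219*u^2 + 24.171*u - 4.8314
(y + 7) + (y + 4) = 2*y + 11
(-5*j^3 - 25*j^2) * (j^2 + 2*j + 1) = -5*j^5 - 35*j^4 - 55*j^3 - 25*j^2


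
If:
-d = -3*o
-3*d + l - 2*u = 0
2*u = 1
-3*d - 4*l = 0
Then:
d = -4/15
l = 1/5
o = -4/45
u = 1/2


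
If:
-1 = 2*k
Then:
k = -1/2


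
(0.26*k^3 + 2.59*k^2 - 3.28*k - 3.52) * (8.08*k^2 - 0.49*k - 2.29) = 2.1008*k^5 + 20.7998*k^4 - 28.3669*k^3 - 32.7655*k^2 + 9.236*k + 8.0608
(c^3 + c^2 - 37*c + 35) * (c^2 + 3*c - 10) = c^5 + 4*c^4 - 44*c^3 - 86*c^2 + 475*c - 350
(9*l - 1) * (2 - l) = -9*l^2 + 19*l - 2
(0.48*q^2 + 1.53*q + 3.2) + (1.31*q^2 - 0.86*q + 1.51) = 1.79*q^2 + 0.67*q + 4.71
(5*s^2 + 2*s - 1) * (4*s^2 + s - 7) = 20*s^4 + 13*s^3 - 37*s^2 - 15*s + 7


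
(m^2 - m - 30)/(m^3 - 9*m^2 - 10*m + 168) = (m + 5)/(m^2 - 3*m - 28)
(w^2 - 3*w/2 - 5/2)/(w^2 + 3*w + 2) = (w - 5/2)/(w + 2)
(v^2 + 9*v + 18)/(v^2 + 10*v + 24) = (v + 3)/(v + 4)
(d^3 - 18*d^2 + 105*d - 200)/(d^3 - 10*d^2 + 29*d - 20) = (d^2 - 13*d + 40)/(d^2 - 5*d + 4)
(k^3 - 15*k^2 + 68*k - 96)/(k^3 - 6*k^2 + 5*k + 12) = (k - 8)/(k + 1)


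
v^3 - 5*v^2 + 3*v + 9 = (v - 3)^2*(v + 1)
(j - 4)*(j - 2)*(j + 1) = j^3 - 5*j^2 + 2*j + 8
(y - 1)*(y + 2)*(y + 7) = y^3 + 8*y^2 + 5*y - 14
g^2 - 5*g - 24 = (g - 8)*(g + 3)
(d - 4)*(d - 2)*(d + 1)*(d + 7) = d^4 + 2*d^3 - 33*d^2 + 22*d + 56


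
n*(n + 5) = n^2 + 5*n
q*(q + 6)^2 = q^3 + 12*q^2 + 36*q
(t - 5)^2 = t^2 - 10*t + 25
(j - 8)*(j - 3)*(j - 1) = j^3 - 12*j^2 + 35*j - 24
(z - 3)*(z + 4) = z^2 + z - 12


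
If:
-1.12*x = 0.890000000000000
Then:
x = -0.79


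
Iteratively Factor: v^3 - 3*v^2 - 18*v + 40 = (v - 5)*(v^2 + 2*v - 8) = (v - 5)*(v + 4)*(v - 2)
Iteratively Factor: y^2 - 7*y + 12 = (y - 4)*(y - 3)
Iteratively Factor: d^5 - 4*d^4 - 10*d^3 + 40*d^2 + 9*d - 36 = (d - 4)*(d^4 - 10*d^2 + 9) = (d - 4)*(d - 1)*(d^3 + d^2 - 9*d - 9) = (d - 4)*(d - 1)*(d + 3)*(d^2 - 2*d - 3) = (d - 4)*(d - 1)*(d + 1)*(d + 3)*(d - 3)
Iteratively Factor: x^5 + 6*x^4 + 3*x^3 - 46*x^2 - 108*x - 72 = (x + 2)*(x^4 + 4*x^3 - 5*x^2 - 36*x - 36) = (x - 3)*(x + 2)*(x^3 + 7*x^2 + 16*x + 12) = (x - 3)*(x + 2)*(x + 3)*(x^2 + 4*x + 4) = (x - 3)*(x + 2)^2*(x + 3)*(x + 2)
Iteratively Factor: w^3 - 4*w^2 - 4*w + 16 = (w - 2)*(w^2 - 2*w - 8) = (w - 2)*(w + 2)*(w - 4)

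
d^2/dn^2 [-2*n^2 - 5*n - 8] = -4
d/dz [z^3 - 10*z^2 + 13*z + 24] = 3*z^2 - 20*z + 13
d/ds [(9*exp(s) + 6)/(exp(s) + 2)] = 12*exp(s)/(exp(s) + 2)^2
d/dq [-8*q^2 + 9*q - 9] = 9 - 16*q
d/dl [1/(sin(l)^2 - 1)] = -2*sin(l)/cos(l)^3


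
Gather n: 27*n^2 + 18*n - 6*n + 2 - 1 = 27*n^2 + 12*n + 1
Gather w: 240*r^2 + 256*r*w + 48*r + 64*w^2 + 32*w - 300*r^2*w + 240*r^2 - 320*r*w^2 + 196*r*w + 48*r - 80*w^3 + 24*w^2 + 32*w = 480*r^2 + 96*r - 80*w^3 + w^2*(88 - 320*r) + w*(-300*r^2 + 452*r + 64)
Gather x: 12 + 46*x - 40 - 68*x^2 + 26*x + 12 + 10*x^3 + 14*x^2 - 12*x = 10*x^3 - 54*x^2 + 60*x - 16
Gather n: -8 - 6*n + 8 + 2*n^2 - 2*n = 2*n^2 - 8*n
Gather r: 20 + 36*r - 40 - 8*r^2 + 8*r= -8*r^2 + 44*r - 20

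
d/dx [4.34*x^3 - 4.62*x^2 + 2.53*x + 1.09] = 13.02*x^2 - 9.24*x + 2.53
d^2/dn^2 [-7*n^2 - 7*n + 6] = -14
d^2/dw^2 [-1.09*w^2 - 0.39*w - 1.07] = -2.18000000000000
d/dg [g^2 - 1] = 2*g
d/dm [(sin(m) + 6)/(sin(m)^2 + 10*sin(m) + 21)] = (-12*sin(m) + cos(m)^2 - 40)*cos(m)/(sin(m)^2 + 10*sin(m) + 21)^2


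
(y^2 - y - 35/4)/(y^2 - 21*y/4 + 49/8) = 2*(2*y + 5)/(4*y - 7)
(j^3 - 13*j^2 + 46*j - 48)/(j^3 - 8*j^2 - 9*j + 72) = (j - 2)/(j + 3)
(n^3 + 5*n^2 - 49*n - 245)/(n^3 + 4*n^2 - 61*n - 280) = (n - 7)/(n - 8)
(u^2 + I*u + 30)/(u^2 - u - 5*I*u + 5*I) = (u + 6*I)/(u - 1)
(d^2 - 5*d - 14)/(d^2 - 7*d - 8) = (-d^2 + 5*d + 14)/(-d^2 + 7*d + 8)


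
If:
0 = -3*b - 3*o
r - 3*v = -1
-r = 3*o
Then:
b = v - 1/3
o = 1/3 - v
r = 3*v - 1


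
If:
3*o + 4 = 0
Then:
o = -4/3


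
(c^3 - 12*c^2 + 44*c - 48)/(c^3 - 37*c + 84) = (c^2 - 8*c + 12)/(c^2 + 4*c - 21)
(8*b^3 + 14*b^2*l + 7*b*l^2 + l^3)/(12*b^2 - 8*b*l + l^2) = (8*b^3 + 14*b^2*l + 7*b*l^2 + l^3)/(12*b^2 - 8*b*l + l^2)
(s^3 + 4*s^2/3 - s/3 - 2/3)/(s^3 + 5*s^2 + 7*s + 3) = (s - 2/3)/(s + 3)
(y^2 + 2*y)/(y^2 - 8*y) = (y + 2)/(y - 8)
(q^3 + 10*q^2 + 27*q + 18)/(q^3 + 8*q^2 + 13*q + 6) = (q + 3)/(q + 1)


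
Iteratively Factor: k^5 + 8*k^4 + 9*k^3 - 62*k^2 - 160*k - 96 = (k + 4)*(k^4 + 4*k^3 - 7*k^2 - 34*k - 24) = (k + 2)*(k + 4)*(k^3 + 2*k^2 - 11*k - 12) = (k + 2)*(k + 4)^2*(k^2 - 2*k - 3) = (k - 3)*(k + 2)*(k + 4)^2*(k + 1)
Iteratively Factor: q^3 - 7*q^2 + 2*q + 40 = (q - 4)*(q^2 - 3*q - 10) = (q - 5)*(q - 4)*(q + 2)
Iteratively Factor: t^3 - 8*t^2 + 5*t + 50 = (t + 2)*(t^2 - 10*t + 25) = (t - 5)*(t + 2)*(t - 5)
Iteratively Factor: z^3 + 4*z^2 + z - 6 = (z + 3)*(z^2 + z - 2) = (z + 2)*(z + 3)*(z - 1)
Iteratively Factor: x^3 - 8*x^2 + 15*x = (x)*(x^2 - 8*x + 15) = x*(x - 5)*(x - 3)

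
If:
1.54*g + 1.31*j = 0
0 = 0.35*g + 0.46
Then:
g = -1.31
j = 1.55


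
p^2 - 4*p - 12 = (p - 6)*(p + 2)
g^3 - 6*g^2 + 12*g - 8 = (g - 2)^3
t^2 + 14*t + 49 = (t + 7)^2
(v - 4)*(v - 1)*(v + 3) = v^3 - 2*v^2 - 11*v + 12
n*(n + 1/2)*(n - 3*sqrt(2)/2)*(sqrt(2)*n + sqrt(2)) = sqrt(2)*n^4 - 3*n^3 + 3*sqrt(2)*n^3/2 - 9*n^2/2 + sqrt(2)*n^2/2 - 3*n/2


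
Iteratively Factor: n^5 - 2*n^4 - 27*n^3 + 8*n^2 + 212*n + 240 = (n + 2)*(n^4 - 4*n^3 - 19*n^2 + 46*n + 120) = (n - 5)*(n + 2)*(n^3 + n^2 - 14*n - 24) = (n - 5)*(n + 2)*(n + 3)*(n^2 - 2*n - 8) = (n - 5)*(n - 4)*(n + 2)*(n + 3)*(n + 2)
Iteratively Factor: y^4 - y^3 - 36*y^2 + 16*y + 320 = (y - 4)*(y^3 + 3*y^2 - 24*y - 80) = (y - 5)*(y - 4)*(y^2 + 8*y + 16) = (y - 5)*(y - 4)*(y + 4)*(y + 4)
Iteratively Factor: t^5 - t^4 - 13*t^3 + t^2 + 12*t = (t)*(t^4 - t^3 - 13*t^2 + t + 12) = t*(t + 3)*(t^3 - 4*t^2 - t + 4) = t*(t - 4)*(t + 3)*(t^2 - 1) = t*(t - 4)*(t - 1)*(t + 3)*(t + 1)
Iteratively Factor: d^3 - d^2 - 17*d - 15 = (d - 5)*(d^2 + 4*d + 3) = (d - 5)*(d + 1)*(d + 3)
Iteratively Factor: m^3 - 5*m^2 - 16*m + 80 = (m + 4)*(m^2 - 9*m + 20) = (m - 4)*(m + 4)*(m - 5)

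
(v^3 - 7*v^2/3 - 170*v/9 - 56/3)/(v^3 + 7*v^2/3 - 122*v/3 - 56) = (v + 7/3)/(v + 7)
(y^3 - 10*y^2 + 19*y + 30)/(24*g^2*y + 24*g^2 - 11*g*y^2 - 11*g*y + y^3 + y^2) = (y^2 - 11*y + 30)/(24*g^2 - 11*g*y + y^2)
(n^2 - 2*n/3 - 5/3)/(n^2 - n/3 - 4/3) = (3*n - 5)/(3*n - 4)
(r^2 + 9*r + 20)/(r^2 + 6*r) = (r^2 + 9*r + 20)/(r*(r + 6))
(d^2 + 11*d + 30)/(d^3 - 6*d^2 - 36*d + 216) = (d + 5)/(d^2 - 12*d + 36)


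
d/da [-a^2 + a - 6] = 1 - 2*a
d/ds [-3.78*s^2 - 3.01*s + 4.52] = -7.56*s - 3.01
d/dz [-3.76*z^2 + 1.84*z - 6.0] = 1.84 - 7.52*z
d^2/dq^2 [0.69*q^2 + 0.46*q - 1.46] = 1.38000000000000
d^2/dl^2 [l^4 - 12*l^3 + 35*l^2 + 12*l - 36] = 12*l^2 - 72*l + 70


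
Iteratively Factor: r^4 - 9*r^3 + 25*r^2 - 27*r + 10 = (r - 2)*(r^3 - 7*r^2 + 11*r - 5) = (r - 2)*(r - 1)*(r^2 - 6*r + 5) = (r - 5)*(r - 2)*(r - 1)*(r - 1)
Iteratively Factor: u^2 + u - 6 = (u + 3)*(u - 2)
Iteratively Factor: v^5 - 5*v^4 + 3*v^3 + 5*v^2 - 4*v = (v - 1)*(v^4 - 4*v^3 - v^2 + 4*v) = (v - 1)*(v + 1)*(v^3 - 5*v^2 + 4*v) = (v - 1)^2*(v + 1)*(v^2 - 4*v) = (v - 4)*(v - 1)^2*(v + 1)*(v)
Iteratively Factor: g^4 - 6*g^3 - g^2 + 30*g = (g - 3)*(g^3 - 3*g^2 - 10*g) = g*(g - 3)*(g^2 - 3*g - 10) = g*(g - 3)*(g + 2)*(g - 5)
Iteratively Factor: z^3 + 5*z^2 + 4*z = (z + 4)*(z^2 + z) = (z + 1)*(z + 4)*(z)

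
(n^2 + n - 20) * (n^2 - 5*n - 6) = n^4 - 4*n^3 - 31*n^2 + 94*n + 120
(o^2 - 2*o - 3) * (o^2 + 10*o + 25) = o^4 + 8*o^3 + 2*o^2 - 80*o - 75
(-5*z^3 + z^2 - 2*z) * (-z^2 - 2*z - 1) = 5*z^5 + 9*z^4 + 5*z^3 + 3*z^2 + 2*z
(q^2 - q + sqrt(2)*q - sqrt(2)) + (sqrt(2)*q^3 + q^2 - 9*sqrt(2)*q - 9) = sqrt(2)*q^3 + 2*q^2 - 8*sqrt(2)*q - q - 9 - sqrt(2)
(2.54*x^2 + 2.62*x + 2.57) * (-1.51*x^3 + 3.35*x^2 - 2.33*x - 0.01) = -3.8354*x^5 + 4.5528*x^4 - 1.0219*x^3 + 2.4795*x^2 - 6.0143*x - 0.0257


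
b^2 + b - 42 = (b - 6)*(b + 7)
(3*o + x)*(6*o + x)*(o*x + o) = 18*o^3*x + 18*o^3 + 9*o^2*x^2 + 9*o^2*x + o*x^3 + o*x^2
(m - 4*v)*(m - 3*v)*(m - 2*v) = m^3 - 9*m^2*v + 26*m*v^2 - 24*v^3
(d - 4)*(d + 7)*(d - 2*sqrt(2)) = d^3 - 2*sqrt(2)*d^2 + 3*d^2 - 28*d - 6*sqrt(2)*d + 56*sqrt(2)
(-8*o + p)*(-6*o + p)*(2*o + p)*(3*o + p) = 288*o^4 + 156*o^3*p - 16*o^2*p^2 - 9*o*p^3 + p^4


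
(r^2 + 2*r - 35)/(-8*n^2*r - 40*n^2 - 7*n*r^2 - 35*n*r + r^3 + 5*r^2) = (-r^2 - 2*r + 35)/(8*n^2*r + 40*n^2 + 7*n*r^2 + 35*n*r - r^3 - 5*r^2)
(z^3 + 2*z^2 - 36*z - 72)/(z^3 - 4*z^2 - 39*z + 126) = (z^2 - 4*z - 12)/(z^2 - 10*z + 21)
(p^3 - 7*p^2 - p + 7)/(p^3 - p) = (p - 7)/p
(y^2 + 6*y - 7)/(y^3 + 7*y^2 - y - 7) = 1/(y + 1)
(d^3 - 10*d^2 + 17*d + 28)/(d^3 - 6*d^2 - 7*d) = (d - 4)/d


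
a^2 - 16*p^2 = (a - 4*p)*(a + 4*p)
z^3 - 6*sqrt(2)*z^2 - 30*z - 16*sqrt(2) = (z - 8*sqrt(2))*(z + sqrt(2))^2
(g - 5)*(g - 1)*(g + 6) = g^3 - 31*g + 30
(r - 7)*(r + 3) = r^2 - 4*r - 21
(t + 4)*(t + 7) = t^2 + 11*t + 28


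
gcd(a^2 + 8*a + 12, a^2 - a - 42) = a + 6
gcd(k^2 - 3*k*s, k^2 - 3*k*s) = -k^2 + 3*k*s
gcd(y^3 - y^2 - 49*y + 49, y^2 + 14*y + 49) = y + 7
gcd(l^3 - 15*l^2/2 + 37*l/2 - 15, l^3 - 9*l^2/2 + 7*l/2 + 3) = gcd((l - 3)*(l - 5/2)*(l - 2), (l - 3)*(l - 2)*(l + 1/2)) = l^2 - 5*l + 6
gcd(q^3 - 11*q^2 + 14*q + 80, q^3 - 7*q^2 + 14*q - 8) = 1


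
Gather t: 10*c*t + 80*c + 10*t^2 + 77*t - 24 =80*c + 10*t^2 + t*(10*c + 77) - 24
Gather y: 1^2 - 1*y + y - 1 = 0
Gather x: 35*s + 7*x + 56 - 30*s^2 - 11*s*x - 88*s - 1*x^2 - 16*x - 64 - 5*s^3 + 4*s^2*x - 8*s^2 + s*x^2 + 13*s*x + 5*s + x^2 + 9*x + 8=-5*s^3 - 38*s^2 + s*x^2 - 48*s + x*(4*s^2 + 2*s)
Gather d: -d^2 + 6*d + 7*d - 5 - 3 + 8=-d^2 + 13*d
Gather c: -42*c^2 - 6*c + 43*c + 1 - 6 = -42*c^2 + 37*c - 5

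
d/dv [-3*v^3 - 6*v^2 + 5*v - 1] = -9*v^2 - 12*v + 5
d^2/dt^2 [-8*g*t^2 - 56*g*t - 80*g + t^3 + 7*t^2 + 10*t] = -16*g + 6*t + 14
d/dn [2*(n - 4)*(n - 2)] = 4*n - 12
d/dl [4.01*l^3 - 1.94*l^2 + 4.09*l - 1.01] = 12.03*l^2 - 3.88*l + 4.09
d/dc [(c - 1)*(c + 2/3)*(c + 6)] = 3*c^2 + 34*c/3 - 8/3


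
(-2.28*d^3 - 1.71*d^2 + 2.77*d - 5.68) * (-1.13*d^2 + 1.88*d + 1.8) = 2.5764*d^5 - 2.3541*d^4 - 10.4489*d^3 + 8.548*d^2 - 5.6924*d - 10.224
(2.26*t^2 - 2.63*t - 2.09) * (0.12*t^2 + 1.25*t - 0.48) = 0.2712*t^4 + 2.5094*t^3 - 4.6231*t^2 - 1.3501*t + 1.0032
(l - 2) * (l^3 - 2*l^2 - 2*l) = l^4 - 4*l^3 + 2*l^2 + 4*l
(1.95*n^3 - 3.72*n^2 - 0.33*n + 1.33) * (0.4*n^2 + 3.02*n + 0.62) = 0.78*n^5 + 4.401*n^4 - 10.1574*n^3 - 2.771*n^2 + 3.812*n + 0.8246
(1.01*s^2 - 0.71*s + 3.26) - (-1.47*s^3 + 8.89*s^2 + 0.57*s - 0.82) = 1.47*s^3 - 7.88*s^2 - 1.28*s + 4.08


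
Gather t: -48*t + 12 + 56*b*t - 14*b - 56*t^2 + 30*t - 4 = -14*b - 56*t^2 + t*(56*b - 18) + 8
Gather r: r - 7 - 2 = r - 9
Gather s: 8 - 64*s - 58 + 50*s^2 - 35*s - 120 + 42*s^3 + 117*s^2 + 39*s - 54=42*s^3 + 167*s^2 - 60*s - 224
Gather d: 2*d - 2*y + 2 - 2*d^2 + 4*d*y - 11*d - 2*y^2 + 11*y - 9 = -2*d^2 + d*(4*y - 9) - 2*y^2 + 9*y - 7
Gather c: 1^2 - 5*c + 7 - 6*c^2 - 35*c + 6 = -6*c^2 - 40*c + 14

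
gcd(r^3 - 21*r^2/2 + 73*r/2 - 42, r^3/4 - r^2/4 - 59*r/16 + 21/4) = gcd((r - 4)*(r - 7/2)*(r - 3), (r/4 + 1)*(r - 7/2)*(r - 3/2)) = r - 7/2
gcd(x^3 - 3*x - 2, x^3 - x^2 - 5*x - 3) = x^2 + 2*x + 1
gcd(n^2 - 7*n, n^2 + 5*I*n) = n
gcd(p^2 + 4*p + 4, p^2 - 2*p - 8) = p + 2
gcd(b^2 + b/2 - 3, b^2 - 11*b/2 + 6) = b - 3/2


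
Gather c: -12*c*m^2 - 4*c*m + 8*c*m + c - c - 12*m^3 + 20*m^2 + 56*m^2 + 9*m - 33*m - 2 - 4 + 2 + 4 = c*(-12*m^2 + 4*m) - 12*m^3 + 76*m^2 - 24*m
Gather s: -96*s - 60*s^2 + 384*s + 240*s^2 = 180*s^2 + 288*s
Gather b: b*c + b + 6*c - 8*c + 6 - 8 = b*(c + 1) - 2*c - 2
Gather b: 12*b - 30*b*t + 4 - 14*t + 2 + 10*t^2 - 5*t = b*(12 - 30*t) + 10*t^2 - 19*t + 6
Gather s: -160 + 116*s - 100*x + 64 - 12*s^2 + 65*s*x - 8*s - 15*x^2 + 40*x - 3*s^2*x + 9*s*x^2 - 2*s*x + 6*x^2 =s^2*(-3*x - 12) + s*(9*x^2 + 63*x + 108) - 9*x^2 - 60*x - 96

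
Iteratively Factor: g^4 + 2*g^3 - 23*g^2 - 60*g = (g - 5)*(g^3 + 7*g^2 + 12*g) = (g - 5)*(g + 3)*(g^2 + 4*g) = g*(g - 5)*(g + 3)*(g + 4)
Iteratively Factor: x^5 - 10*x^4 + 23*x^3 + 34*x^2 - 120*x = (x - 4)*(x^4 - 6*x^3 - x^2 + 30*x) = (x - 5)*(x - 4)*(x^3 - x^2 - 6*x) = (x - 5)*(x - 4)*(x + 2)*(x^2 - 3*x) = x*(x - 5)*(x - 4)*(x + 2)*(x - 3)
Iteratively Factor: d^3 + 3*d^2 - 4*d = (d - 1)*(d^2 + 4*d) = (d - 1)*(d + 4)*(d)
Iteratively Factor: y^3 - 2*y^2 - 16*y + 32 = (y - 2)*(y^2 - 16) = (y - 2)*(y + 4)*(y - 4)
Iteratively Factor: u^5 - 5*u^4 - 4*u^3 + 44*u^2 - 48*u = (u - 4)*(u^4 - u^3 - 8*u^2 + 12*u) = u*(u - 4)*(u^3 - u^2 - 8*u + 12) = u*(u - 4)*(u - 2)*(u^2 + u - 6) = u*(u - 4)*(u - 2)^2*(u + 3)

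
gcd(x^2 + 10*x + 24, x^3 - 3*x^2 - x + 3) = 1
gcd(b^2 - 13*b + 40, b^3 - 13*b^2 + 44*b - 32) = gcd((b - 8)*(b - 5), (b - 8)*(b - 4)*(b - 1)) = b - 8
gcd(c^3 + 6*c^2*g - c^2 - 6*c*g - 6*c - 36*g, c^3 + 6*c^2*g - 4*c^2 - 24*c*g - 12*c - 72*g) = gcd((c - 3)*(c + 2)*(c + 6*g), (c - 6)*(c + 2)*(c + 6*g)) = c^2 + 6*c*g + 2*c + 12*g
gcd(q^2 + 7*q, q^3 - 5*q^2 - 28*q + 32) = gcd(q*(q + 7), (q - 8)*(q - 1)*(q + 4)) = 1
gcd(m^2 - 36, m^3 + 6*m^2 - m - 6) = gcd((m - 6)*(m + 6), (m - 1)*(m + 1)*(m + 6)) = m + 6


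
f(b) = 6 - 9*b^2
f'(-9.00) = 162.00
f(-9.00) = -723.00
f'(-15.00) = 270.00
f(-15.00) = -2019.00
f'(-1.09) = 19.62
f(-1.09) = -4.69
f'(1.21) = -21.78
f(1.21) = -7.18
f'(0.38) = -6.84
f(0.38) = 4.70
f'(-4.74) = 85.32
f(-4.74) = -196.21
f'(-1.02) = 18.36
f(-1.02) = -3.36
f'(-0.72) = 12.96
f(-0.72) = 1.33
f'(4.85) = -87.30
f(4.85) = -205.70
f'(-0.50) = 9.00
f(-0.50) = 3.75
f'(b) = -18*b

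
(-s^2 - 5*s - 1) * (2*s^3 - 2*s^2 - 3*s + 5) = -2*s^5 - 8*s^4 + 11*s^3 + 12*s^2 - 22*s - 5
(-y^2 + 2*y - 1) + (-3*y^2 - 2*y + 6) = 5 - 4*y^2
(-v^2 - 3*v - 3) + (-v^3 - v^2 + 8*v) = -v^3 - 2*v^2 + 5*v - 3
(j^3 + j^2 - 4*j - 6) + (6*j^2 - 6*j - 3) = j^3 + 7*j^2 - 10*j - 9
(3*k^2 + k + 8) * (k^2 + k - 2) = 3*k^4 + 4*k^3 + 3*k^2 + 6*k - 16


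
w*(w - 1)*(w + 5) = w^3 + 4*w^2 - 5*w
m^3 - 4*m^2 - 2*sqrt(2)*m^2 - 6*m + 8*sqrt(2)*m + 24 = (m - 4)*(m - 3*sqrt(2))*(m + sqrt(2))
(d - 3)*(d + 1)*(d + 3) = d^3 + d^2 - 9*d - 9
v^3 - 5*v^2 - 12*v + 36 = (v - 6)*(v - 2)*(v + 3)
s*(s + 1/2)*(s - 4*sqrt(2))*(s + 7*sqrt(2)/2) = s^4 - sqrt(2)*s^3/2 + s^3/2 - 28*s^2 - sqrt(2)*s^2/4 - 14*s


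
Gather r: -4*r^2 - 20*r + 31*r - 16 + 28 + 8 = -4*r^2 + 11*r + 20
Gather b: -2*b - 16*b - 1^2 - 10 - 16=-18*b - 27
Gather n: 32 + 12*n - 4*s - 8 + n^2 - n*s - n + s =n^2 + n*(11 - s) - 3*s + 24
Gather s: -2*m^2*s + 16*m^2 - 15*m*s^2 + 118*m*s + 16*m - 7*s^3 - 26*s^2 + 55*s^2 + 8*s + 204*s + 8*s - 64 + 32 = 16*m^2 + 16*m - 7*s^3 + s^2*(29 - 15*m) + s*(-2*m^2 + 118*m + 220) - 32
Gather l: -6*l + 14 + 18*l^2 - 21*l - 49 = 18*l^2 - 27*l - 35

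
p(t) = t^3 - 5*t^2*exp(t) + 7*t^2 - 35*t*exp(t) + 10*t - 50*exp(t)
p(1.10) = -263.24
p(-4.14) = 7.77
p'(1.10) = -393.21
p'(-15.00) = 475.00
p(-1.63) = -3.25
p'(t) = -5*t^2*exp(t) + 3*t^2 - 45*t*exp(t) + 14*t - 85*exp(t) + 10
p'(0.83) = -264.80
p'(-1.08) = -15.96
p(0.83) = -175.49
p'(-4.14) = 3.71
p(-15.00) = -1950.00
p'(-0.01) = -73.85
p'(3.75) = -13674.80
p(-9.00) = -252.02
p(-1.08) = -10.02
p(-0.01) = -49.26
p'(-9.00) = 126.99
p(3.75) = -10508.04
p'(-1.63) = -9.73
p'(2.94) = -4850.83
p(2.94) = -3594.42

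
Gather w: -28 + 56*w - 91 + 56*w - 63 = 112*w - 182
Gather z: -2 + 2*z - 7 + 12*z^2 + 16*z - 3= 12*z^2 + 18*z - 12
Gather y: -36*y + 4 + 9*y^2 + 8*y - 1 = 9*y^2 - 28*y + 3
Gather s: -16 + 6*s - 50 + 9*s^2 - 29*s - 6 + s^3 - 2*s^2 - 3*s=s^3 + 7*s^2 - 26*s - 72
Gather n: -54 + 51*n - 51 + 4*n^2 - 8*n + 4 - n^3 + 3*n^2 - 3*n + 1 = -n^3 + 7*n^2 + 40*n - 100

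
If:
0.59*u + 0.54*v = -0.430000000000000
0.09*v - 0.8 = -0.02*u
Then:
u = -11.13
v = 11.36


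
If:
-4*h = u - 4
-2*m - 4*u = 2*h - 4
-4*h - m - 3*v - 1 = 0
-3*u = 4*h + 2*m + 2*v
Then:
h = 5/2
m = 23/2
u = -6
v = -15/2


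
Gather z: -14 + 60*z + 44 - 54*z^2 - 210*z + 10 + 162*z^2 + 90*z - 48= 108*z^2 - 60*z - 8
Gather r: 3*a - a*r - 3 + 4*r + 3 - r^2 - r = 3*a - r^2 + r*(3 - a)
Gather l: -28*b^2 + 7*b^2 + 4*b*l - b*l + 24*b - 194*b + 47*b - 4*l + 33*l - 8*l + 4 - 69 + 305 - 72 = -21*b^2 - 123*b + l*(3*b + 21) + 168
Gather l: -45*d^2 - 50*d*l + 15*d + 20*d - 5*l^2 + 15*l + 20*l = -45*d^2 + 35*d - 5*l^2 + l*(35 - 50*d)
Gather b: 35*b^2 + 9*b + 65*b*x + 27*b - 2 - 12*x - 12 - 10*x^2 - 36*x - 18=35*b^2 + b*(65*x + 36) - 10*x^2 - 48*x - 32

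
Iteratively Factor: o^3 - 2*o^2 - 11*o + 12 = (o - 1)*(o^2 - o - 12) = (o - 4)*(o - 1)*(o + 3)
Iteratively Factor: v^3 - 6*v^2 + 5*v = (v - 5)*(v^2 - v) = v*(v - 5)*(v - 1)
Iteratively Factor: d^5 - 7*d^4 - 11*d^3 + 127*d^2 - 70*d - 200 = (d - 5)*(d^4 - 2*d^3 - 21*d^2 + 22*d + 40) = (d - 5)*(d - 2)*(d^3 - 21*d - 20) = (d - 5)*(d - 2)*(d + 4)*(d^2 - 4*d - 5) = (d - 5)*(d - 2)*(d + 1)*(d + 4)*(d - 5)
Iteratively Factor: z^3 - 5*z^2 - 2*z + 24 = (z - 3)*(z^2 - 2*z - 8) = (z - 3)*(z + 2)*(z - 4)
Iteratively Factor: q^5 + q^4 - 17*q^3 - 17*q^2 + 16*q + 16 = (q - 1)*(q^4 + 2*q^3 - 15*q^2 - 32*q - 16) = (q - 1)*(q + 1)*(q^3 + q^2 - 16*q - 16) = (q - 1)*(q + 1)*(q + 4)*(q^2 - 3*q - 4) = (q - 1)*(q + 1)^2*(q + 4)*(q - 4)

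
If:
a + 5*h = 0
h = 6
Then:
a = -30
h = 6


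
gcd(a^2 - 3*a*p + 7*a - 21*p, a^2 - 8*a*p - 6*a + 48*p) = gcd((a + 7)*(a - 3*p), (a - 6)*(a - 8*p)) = 1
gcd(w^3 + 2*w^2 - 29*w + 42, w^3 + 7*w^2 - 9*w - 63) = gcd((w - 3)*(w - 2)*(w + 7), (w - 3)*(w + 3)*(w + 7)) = w^2 + 4*w - 21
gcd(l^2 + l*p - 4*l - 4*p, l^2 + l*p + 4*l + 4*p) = l + p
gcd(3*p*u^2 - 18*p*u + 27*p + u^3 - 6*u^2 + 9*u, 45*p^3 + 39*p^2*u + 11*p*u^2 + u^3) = 3*p + u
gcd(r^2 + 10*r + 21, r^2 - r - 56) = r + 7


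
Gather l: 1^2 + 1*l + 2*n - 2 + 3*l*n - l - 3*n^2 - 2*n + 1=3*l*n - 3*n^2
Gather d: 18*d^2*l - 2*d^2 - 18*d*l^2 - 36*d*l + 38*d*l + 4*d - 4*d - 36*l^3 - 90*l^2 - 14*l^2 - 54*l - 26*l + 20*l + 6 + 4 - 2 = d^2*(18*l - 2) + d*(-18*l^2 + 2*l) - 36*l^3 - 104*l^2 - 60*l + 8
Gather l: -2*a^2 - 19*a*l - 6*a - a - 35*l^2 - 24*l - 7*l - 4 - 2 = -2*a^2 - 7*a - 35*l^2 + l*(-19*a - 31) - 6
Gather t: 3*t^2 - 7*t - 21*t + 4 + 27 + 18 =3*t^2 - 28*t + 49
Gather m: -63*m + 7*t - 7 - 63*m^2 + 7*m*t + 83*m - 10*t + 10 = -63*m^2 + m*(7*t + 20) - 3*t + 3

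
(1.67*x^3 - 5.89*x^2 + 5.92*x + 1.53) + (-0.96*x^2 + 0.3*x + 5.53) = 1.67*x^3 - 6.85*x^2 + 6.22*x + 7.06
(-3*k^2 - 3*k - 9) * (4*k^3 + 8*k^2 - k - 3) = -12*k^5 - 36*k^4 - 57*k^3 - 60*k^2 + 18*k + 27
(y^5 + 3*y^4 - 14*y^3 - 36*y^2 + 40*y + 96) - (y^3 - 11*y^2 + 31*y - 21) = y^5 + 3*y^4 - 15*y^3 - 25*y^2 + 9*y + 117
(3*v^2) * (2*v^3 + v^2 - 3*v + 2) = 6*v^5 + 3*v^4 - 9*v^3 + 6*v^2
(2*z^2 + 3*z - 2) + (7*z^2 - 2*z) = 9*z^2 + z - 2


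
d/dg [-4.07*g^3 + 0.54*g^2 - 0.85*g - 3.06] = -12.21*g^2 + 1.08*g - 0.85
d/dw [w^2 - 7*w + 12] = 2*w - 7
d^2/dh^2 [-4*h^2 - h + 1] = -8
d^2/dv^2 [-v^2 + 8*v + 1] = -2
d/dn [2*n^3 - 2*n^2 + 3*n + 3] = 6*n^2 - 4*n + 3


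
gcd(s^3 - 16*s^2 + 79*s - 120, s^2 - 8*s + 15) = s^2 - 8*s + 15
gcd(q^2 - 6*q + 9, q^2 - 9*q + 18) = q - 3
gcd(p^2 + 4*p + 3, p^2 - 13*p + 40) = 1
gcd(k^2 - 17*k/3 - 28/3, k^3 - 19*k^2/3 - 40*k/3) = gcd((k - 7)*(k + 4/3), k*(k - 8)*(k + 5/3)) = 1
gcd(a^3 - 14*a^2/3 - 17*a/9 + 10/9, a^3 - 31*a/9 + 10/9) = a - 1/3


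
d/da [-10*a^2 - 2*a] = -20*a - 2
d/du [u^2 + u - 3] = 2*u + 1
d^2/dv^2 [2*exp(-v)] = 2*exp(-v)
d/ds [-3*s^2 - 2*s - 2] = -6*s - 2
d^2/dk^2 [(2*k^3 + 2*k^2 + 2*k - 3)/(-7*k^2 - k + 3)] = 2*(-128*k^3 + 333*k^2 - 117*k + 42)/(343*k^6 + 147*k^5 - 420*k^4 - 125*k^3 + 180*k^2 + 27*k - 27)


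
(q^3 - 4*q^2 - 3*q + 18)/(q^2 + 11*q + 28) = (q^3 - 4*q^2 - 3*q + 18)/(q^2 + 11*q + 28)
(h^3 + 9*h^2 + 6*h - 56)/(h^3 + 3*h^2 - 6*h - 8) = (h + 7)/(h + 1)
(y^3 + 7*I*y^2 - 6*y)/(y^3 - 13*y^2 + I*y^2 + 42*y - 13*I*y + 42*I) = y*(y + 6*I)/(y^2 - 13*y + 42)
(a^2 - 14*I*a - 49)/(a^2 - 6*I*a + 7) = (a - 7*I)/(a + I)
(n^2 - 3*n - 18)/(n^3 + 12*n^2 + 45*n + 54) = (n - 6)/(n^2 + 9*n + 18)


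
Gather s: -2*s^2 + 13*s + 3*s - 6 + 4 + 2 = -2*s^2 + 16*s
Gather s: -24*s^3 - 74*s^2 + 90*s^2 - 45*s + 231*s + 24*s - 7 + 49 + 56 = -24*s^3 + 16*s^2 + 210*s + 98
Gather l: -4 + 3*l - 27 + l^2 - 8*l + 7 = l^2 - 5*l - 24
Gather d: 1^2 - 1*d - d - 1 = -2*d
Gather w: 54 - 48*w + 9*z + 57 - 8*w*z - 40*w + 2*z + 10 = w*(-8*z - 88) + 11*z + 121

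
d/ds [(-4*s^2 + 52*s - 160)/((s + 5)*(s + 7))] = 20*(-5*s^2 + 2*s + 187)/(s^4 + 24*s^3 + 214*s^2 + 840*s + 1225)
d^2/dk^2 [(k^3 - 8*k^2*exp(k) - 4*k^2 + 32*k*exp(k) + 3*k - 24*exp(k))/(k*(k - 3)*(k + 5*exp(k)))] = (-13*k^5*exp(k) + 65*k^4*exp(2*k) + 39*k^4*exp(k) - 195*k^3*exp(2*k) - 78*k^3*exp(k) - 2*k^3 + 48*k^2*exp(k) + 240*k*exp(2*k) + 400*exp(3*k))/(k^3*(k^3 + 15*k^2*exp(k) + 75*k*exp(2*k) + 125*exp(3*k)))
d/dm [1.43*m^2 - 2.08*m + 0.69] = 2.86*m - 2.08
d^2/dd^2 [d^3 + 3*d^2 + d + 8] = 6*d + 6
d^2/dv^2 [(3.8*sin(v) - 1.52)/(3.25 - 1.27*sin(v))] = (13.232892*sin(v)^2 + 33.8637*sin(v) - 26.465784)/(2.048383*sin(v)^3 - 15.725775*sin(v)^2 + 40.243125*sin(v) - 34.328125)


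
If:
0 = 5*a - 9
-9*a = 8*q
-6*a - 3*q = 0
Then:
No Solution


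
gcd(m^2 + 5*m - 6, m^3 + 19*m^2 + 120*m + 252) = m + 6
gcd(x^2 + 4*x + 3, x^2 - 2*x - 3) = x + 1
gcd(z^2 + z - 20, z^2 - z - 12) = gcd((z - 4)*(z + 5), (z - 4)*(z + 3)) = z - 4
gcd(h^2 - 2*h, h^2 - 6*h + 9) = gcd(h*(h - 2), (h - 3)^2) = 1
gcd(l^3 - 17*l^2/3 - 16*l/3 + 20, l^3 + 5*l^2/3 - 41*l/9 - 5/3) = l - 5/3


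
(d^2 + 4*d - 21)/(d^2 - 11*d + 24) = (d + 7)/(d - 8)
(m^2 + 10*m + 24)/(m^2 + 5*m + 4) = (m + 6)/(m + 1)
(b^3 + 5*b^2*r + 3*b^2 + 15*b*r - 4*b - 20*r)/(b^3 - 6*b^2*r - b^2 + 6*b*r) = (-b^2 - 5*b*r - 4*b - 20*r)/(b*(-b + 6*r))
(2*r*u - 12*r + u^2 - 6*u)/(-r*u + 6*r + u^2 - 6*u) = (-2*r - u)/(r - u)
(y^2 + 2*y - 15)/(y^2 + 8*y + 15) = (y - 3)/(y + 3)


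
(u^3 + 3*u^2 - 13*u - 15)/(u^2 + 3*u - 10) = (u^2 - 2*u - 3)/(u - 2)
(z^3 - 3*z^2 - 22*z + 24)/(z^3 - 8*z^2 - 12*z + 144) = (z - 1)/(z - 6)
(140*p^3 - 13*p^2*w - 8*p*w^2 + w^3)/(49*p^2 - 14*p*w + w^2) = (20*p^2 + p*w - w^2)/(7*p - w)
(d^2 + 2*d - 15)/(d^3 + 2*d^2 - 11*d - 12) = (d + 5)/(d^2 + 5*d + 4)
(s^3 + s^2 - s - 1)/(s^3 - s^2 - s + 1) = (s + 1)/(s - 1)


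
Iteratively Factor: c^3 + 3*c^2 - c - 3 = (c - 1)*(c^2 + 4*c + 3) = (c - 1)*(c + 1)*(c + 3)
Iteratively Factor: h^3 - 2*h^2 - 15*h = (h)*(h^2 - 2*h - 15) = h*(h + 3)*(h - 5)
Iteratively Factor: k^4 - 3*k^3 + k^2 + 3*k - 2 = (k - 1)*(k^3 - 2*k^2 - k + 2) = (k - 1)*(k + 1)*(k^2 - 3*k + 2) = (k - 2)*(k - 1)*(k + 1)*(k - 1)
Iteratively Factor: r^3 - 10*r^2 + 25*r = (r - 5)*(r^2 - 5*r) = (r - 5)^2*(r)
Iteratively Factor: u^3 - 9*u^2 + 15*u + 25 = (u - 5)*(u^2 - 4*u - 5) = (u - 5)*(u + 1)*(u - 5)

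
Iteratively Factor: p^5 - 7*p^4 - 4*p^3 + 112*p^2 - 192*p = (p + 4)*(p^4 - 11*p^3 + 40*p^2 - 48*p) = (p - 3)*(p + 4)*(p^3 - 8*p^2 + 16*p) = p*(p - 3)*(p + 4)*(p^2 - 8*p + 16) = p*(p - 4)*(p - 3)*(p + 4)*(p - 4)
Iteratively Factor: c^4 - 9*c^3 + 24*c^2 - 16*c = (c - 1)*(c^3 - 8*c^2 + 16*c) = (c - 4)*(c - 1)*(c^2 - 4*c) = c*(c - 4)*(c - 1)*(c - 4)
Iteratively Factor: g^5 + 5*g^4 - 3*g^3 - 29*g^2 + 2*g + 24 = (g - 2)*(g^4 + 7*g^3 + 11*g^2 - 7*g - 12) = (g - 2)*(g + 1)*(g^3 + 6*g^2 + 5*g - 12) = (g - 2)*(g + 1)*(g + 3)*(g^2 + 3*g - 4) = (g - 2)*(g - 1)*(g + 1)*(g + 3)*(g + 4)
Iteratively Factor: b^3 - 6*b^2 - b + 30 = (b + 2)*(b^2 - 8*b + 15) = (b - 5)*(b + 2)*(b - 3)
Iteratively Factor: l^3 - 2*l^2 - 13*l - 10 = (l - 5)*(l^2 + 3*l + 2) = (l - 5)*(l + 1)*(l + 2)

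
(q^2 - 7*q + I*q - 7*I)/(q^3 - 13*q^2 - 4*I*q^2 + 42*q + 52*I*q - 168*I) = (q + I)/(q^2 + q*(-6 - 4*I) + 24*I)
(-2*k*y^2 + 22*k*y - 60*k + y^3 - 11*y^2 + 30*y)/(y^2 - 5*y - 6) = (-2*k*y + 10*k + y^2 - 5*y)/(y + 1)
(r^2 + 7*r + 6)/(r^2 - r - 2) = (r + 6)/(r - 2)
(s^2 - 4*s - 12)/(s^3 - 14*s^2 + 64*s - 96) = (s + 2)/(s^2 - 8*s + 16)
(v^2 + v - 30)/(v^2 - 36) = (v - 5)/(v - 6)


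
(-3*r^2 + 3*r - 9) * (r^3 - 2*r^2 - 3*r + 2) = -3*r^5 + 9*r^4 - 6*r^3 + 3*r^2 + 33*r - 18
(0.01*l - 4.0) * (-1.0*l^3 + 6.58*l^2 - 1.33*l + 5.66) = -0.01*l^4 + 4.0658*l^3 - 26.3333*l^2 + 5.3766*l - 22.64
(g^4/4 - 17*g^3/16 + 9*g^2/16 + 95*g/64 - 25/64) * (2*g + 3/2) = g^5/2 - 7*g^4/4 - 15*g^3/32 + 61*g^2/16 + 185*g/128 - 75/128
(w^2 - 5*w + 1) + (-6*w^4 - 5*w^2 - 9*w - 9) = -6*w^4 - 4*w^2 - 14*w - 8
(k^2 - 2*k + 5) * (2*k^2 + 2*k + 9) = 2*k^4 - 2*k^3 + 15*k^2 - 8*k + 45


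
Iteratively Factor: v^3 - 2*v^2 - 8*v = (v + 2)*(v^2 - 4*v) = v*(v + 2)*(v - 4)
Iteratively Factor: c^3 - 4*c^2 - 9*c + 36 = (c - 4)*(c^2 - 9) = (c - 4)*(c + 3)*(c - 3)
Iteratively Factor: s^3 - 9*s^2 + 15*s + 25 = (s + 1)*(s^2 - 10*s + 25) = (s - 5)*(s + 1)*(s - 5)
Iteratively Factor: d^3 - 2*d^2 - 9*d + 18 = (d - 3)*(d^2 + d - 6) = (d - 3)*(d - 2)*(d + 3)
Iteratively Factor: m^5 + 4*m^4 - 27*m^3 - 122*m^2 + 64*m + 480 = (m - 5)*(m^4 + 9*m^3 + 18*m^2 - 32*m - 96) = (m - 5)*(m + 4)*(m^3 + 5*m^2 - 2*m - 24) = (m - 5)*(m + 4)^2*(m^2 + m - 6) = (m - 5)*(m - 2)*(m + 4)^2*(m + 3)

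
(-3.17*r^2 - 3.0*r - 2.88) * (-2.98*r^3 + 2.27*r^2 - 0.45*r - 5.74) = 9.4466*r^5 + 1.7441*r^4 + 3.1989*r^3 + 13.0082*r^2 + 18.516*r + 16.5312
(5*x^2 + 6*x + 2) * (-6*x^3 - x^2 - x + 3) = -30*x^5 - 41*x^4 - 23*x^3 + 7*x^2 + 16*x + 6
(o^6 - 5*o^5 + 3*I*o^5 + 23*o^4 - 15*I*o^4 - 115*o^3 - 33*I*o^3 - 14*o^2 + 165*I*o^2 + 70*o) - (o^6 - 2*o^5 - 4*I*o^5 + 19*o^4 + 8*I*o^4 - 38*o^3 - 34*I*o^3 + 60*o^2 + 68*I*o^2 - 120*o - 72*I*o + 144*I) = -3*o^5 + 7*I*o^5 + 4*o^4 - 23*I*o^4 - 77*o^3 + I*o^3 - 74*o^2 + 97*I*o^2 + 190*o + 72*I*o - 144*I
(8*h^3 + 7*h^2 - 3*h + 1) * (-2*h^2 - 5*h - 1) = -16*h^5 - 54*h^4 - 37*h^3 + 6*h^2 - 2*h - 1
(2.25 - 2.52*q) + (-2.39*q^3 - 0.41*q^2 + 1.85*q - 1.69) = -2.39*q^3 - 0.41*q^2 - 0.67*q + 0.56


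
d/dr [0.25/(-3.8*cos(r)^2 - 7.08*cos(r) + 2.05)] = -(1.9*cos(r) + 1.77)*sin(r)/(3.8*cos(r)^2 + 7.08*cos(r) - 2.05)^2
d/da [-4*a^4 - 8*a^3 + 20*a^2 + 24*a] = -16*a^3 - 24*a^2 + 40*a + 24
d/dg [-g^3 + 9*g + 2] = 9 - 3*g^2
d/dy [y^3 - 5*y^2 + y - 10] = 3*y^2 - 10*y + 1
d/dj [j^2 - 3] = 2*j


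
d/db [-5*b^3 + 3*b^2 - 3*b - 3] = -15*b^2 + 6*b - 3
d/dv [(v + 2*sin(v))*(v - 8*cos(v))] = (v + 2*sin(v))*(8*sin(v) + 1) + (v - 8*cos(v))*(2*cos(v) + 1)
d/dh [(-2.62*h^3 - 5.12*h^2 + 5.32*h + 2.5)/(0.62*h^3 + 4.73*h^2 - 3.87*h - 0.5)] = (-9.2182*h^4 + 13.682*h^3 - 6.0692*h^2 - 18.53*h + 7.015)/(0.3844*h^6 + 5.8652*h^5 + 17.5741*h^4 - 37.2302*h^3 + 10.2469*h^2 + 3.87*h + 0.25)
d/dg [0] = 0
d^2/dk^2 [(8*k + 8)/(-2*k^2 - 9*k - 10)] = 16*(-(k + 1)*(4*k + 9)^2 + (6*k + 11)*(2*k^2 + 9*k + 10))/(2*k^2 + 9*k + 10)^3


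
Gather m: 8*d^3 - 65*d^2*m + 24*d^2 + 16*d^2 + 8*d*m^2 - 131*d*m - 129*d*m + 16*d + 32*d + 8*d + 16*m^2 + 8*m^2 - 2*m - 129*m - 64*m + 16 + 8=8*d^3 + 40*d^2 + 56*d + m^2*(8*d + 24) + m*(-65*d^2 - 260*d - 195) + 24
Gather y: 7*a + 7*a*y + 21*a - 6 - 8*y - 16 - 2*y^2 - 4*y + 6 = 28*a - 2*y^2 + y*(7*a - 12) - 16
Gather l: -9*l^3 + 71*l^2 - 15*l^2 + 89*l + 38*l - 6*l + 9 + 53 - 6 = -9*l^3 + 56*l^2 + 121*l + 56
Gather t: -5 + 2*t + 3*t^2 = 3*t^2 + 2*t - 5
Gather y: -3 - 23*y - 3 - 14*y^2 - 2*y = -14*y^2 - 25*y - 6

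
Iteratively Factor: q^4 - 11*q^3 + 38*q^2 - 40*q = (q - 2)*(q^3 - 9*q^2 + 20*q) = (q - 4)*(q - 2)*(q^2 - 5*q) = (q - 5)*(q - 4)*(q - 2)*(q)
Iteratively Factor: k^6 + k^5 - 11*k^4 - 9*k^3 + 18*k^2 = (k - 3)*(k^5 + 4*k^4 + k^3 - 6*k^2) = k*(k - 3)*(k^4 + 4*k^3 + k^2 - 6*k) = k*(k - 3)*(k - 1)*(k^3 + 5*k^2 + 6*k) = k*(k - 3)*(k - 1)*(k + 2)*(k^2 + 3*k) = k^2*(k - 3)*(k - 1)*(k + 2)*(k + 3)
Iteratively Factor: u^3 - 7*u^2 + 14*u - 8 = (u - 2)*(u^2 - 5*u + 4) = (u - 4)*(u - 2)*(u - 1)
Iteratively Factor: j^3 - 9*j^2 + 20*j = (j)*(j^2 - 9*j + 20) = j*(j - 4)*(j - 5)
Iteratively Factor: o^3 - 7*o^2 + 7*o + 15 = (o - 3)*(o^2 - 4*o - 5) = (o - 5)*(o - 3)*(o + 1)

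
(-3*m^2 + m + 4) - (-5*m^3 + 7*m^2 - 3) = 5*m^3 - 10*m^2 + m + 7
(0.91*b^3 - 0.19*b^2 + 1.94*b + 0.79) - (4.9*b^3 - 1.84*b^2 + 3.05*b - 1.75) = -3.99*b^3 + 1.65*b^2 - 1.11*b + 2.54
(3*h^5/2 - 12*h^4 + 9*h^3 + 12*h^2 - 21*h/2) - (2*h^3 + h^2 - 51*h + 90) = 3*h^5/2 - 12*h^4 + 7*h^3 + 11*h^2 + 81*h/2 - 90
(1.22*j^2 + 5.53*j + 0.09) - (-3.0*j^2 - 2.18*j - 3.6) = 4.22*j^2 + 7.71*j + 3.69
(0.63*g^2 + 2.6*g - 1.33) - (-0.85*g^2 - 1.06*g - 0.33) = 1.48*g^2 + 3.66*g - 1.0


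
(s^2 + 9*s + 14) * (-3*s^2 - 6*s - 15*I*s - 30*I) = -3*s^4 - 33*s^3 - 15*I*s^3 - 96*s^2 - 165*I*s^2 - 84*s - 480*I*s - 420*I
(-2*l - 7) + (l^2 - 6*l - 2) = l^2 - 8*l - 9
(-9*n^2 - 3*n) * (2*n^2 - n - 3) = -18*n^4 + 3*n^3 + 30*n^2 + 9*n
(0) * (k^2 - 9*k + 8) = 0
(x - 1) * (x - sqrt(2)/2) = x^2 - x - sqrt(2)*x/2 + sqrt(2)/2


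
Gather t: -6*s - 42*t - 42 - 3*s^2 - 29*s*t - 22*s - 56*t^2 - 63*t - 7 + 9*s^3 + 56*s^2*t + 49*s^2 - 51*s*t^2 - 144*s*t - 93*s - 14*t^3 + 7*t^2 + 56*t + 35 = 9*s^3 + 46*s^2 - 121*s - 14*t^3 + t^2*(-51*s - 49) + t*(56*s^2 - 173*s - 49) - 14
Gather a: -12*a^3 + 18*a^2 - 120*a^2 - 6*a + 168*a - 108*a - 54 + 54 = -12*a^3 - 102*a^2 + 54*a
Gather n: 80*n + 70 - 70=80*n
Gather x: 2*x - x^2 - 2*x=-x^2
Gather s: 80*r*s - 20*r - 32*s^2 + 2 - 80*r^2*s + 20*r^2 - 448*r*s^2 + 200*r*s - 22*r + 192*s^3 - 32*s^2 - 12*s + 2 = 20*r^2 - 42*r + 192*s^3 + s^2*(-448*r - 64) + s*(-80*r^2 + 280*r - 12) + 4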